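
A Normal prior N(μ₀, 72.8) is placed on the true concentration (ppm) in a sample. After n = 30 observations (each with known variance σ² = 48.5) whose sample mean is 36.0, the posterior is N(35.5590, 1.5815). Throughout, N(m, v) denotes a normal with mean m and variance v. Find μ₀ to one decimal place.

μ₀ = 15.7

With known observation variance, the Normal–Normal posterior has precision τ_n = τ₀ + n/σ² and mean μ_n = (τ₀μ₀ + (n/σ²)x̄)/τ_n.
Here τ₀ = 1/72.8 = 0.013736 and τ_data = 30/48.5 = 0.618557, so τ_n = 0.632293.
Rearranging for μ₀: μ₀ = (μ_n·τ_n − τ_data·x̄)/τ₀ = (35.5590·0.632293 − 0.618557·36.0) / 0.013736 = 0.215655/0.013736 ≈ 15.7.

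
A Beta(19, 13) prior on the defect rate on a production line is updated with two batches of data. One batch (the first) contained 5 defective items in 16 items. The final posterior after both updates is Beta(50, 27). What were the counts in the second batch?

26 defective items and 3 good items

Because Beta–binomial updating is additive in the counts, the combined data contributed (α_post−α_prior, β_post−β_prior) successes and failures.
Total across both batches: 50−19=31 defective items, 27−13=14 good items.
Subtract the first batch: 31−5=26 defective items and 14−11=3 good items.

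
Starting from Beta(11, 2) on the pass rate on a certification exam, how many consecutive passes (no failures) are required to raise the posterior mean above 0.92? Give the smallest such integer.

After k passes and 0 failures the posterior is Beta(11+k, 2), with mean (11+k)/(11+2+k).
Set (11+k)/(13+k) > 0.92 and solve: k > (0.92·13 − 11)/(1 − 0.92) = 12.000.
The smallest integer exceeding 12.000 is 13.

k = 13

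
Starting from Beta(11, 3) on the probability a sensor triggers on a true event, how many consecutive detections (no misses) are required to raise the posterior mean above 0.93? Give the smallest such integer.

k = 29

After k detections and 0 misses the posterior is Beta(11+k, 3), with mean (11+k)/(11+3+k).
Set (11+k)/(14+k) > 0.93 and solve: k > (0.93·14 − 11)/(1 − 0.93) = 28.857.
The smallest integer exceeding 28.857 is 29.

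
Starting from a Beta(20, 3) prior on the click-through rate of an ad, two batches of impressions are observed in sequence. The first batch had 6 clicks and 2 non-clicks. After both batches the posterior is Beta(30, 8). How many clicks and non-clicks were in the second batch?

4 clicks and 3 non-clicks

Because Beta–binomial updating is additive in the counts, the combined data contributed (α_post−α_prior, β_post−β_prior) successes and failures.
Total across both batches: 30−20=10 clicks, 8−3=5 non-clicks.
Subtract the first batch: 10−6=4 clicks and 5−2=3 non-clicks.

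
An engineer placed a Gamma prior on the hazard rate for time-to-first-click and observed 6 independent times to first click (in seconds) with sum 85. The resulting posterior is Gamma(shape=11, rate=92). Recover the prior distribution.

Gamma–exponential conjugacy: posterior shape = α + n, posterior rate = β + Σtᵢ.
So α = 11 − 6 = 5 and β = 92 − 85 = 7.

Gamma(shape=5, rate=7)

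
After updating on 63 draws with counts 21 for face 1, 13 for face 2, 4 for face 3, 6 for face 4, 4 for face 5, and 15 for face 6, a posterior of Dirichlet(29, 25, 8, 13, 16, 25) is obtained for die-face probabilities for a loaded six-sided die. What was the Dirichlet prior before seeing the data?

For a Dirichlet(α) prior with multinomial counts c, the posterior is Dirichlet(α + c) componentwise.
Subtract each count from the matching posterior parameter: 29−21=8, 25−13=12, 8−4=4, 13−6=7, 16−4=12, 25−15=10.

Dirichlet(8, 12, 4, 7, 12, 10)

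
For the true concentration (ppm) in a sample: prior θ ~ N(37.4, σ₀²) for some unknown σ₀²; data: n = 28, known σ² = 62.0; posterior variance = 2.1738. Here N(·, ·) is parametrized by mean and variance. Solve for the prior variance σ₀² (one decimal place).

σ₀² = 118.9

Posterior precision equals prior precision plus data precision: 1/σ_n² = 1/σ₀² + n/σ².
So 1/σ₀² = 1/2.1738 − 28/62.0 = 0.460024 − 0.451613 = 0.008411.
Hence σ₀² = 1/0.008411 ≈ 118.9.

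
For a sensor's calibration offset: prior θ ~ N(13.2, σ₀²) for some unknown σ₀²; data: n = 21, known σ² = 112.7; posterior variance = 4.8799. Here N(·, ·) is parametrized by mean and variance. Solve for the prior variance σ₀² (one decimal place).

σ₀² = 53.8

Posterior precision equals prior precision plus data precision: 1/σ_n² = 1/σ₀² + n/σ².
So 1/σ₀² = 1/4.8799 − 21/112.7 = 0.204922 − 0.186335 = 0.018587.
Hence σ₀² = 1/0.018587 ≈ 53.8.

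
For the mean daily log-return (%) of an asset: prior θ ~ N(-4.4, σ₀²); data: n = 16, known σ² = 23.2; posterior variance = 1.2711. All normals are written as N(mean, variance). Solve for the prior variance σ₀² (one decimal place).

σ₀² = 10.3

Posterior precision equals prior precision plus data precision: 1/σ_n² = 1/σ₀² + n/σ².
So 1/σ₀² = 1/1.2711 − 16/23.2 = 0.786720 − 0.689655 = 0.097065.
Hence σ₀² = 1/0.097065 ≈ 10.3.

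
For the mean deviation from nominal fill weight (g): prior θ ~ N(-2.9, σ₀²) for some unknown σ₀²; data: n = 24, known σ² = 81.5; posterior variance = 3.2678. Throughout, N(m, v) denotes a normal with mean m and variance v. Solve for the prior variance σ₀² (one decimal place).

σ₀² = 86.7

For the Normal–Normal model with known σ², precisions add: τ_n = τ₀ + n/σ².
So 1/σ₀² = 1/3.2678 − 24/81.5 = 0.306016 − 0.294479 = 0.011537.
Hence σ₀² = 1/0.011537 ≈ 86.7.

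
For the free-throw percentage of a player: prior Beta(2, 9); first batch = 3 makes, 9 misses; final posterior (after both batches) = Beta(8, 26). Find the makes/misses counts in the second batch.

Because Beta–binomial updating is additive in the counts, the combined data contributed (α_post−α_prior, β_post−β_prior) successes and failures.
Total across both batches: 8−2=6 makes, 26−9=17 misses.
Subtract the first batch: 6−3=3 makes and 17−9=8 misses.

3 makes and 8 misses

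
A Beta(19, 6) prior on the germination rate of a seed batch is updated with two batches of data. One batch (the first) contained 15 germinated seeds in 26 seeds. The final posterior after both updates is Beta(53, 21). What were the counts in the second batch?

Sequential conjugate updates are equivalent to a single update on the pooled data, so total successes = posterior α − prior α and total failures = posterior β − prior β.
Total across both batches: 53−19=34 germinated seeds, 21−6=15 non-germinating seeds.
Subtract the first batch: 34−15=19 germinated seeds and 15−11=4 non-germinating seeds.

19 germinated seeds and 4 non-germinating seeds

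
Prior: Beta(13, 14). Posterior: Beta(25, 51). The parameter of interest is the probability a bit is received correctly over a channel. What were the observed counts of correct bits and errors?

Beta is conjugate to the binomial likelihood: posterior = Beta(α+s, β+f).
Match parameters: s=25−13=12, f=51−14=37.

12 correct bits and 37 errors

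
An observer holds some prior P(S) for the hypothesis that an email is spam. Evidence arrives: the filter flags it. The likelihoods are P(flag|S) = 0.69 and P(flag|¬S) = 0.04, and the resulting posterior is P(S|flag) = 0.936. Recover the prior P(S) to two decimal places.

Bayes' rule in odds form gives O(S|E) = O(S)·[P(E|S)/P(E|¬S)], hence O(S) = O(S|E)/LR.
Posterior odds = 0.936/(1−0.936) = 14.6250. LR = 0.69/0.04 = 17.2500.
Prior odds = 14.6250/17.2500 = 0.8478, so P(S) = 0.8478/(1+0.8478) ≈ 0.46.

P(S) = 0.46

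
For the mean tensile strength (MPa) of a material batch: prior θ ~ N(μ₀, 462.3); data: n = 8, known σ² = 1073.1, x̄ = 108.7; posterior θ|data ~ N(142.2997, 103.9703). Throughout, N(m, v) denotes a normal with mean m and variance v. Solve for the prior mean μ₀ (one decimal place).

The posterior mean is a precision-weighted average: μ_n = (τ₀μ₀ + τ_data·x̄)/(τ₀+τ_data), with τ₀=1/σ₀² and τ_data=n/σ².
Here τ₀ = 1/462.3 = 0.002163 and τ_data = 8/1073.1 = 0.007455, so τ_n = 0.009618.
Rearranging for μ₀: μ₀ = (μ_n·τ_n − τ_data·x̄)/τ₀ = (142.2997·0.009618 − 0.007455·108.7) / 0.002163 = 0.558280/0.002163 ≈ 258.1.

μ₀ = 258.1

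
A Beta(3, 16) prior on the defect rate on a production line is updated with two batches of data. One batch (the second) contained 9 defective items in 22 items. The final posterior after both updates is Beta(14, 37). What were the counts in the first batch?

Sequential conjugate updates are equivalent to a single update on the pooled data, so total successes = posterior α − prior α and total failures = posterior β − prior β.
Total across both batches: 14−3=11 defective items, 37−16=21 good items.
Subtract the second batch: 11−9=2 defective items and 21−13=8 good items.

2 defective items and 8 good items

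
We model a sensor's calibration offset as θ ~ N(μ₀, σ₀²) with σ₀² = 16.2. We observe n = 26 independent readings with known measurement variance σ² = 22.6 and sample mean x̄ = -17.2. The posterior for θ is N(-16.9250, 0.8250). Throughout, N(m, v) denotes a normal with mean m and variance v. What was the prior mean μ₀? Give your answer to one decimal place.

μ₀ = -11.8

The posterior mean is a precision-weighted average: μ_n = (τ₀μ₀ + τ_data·x̄)/(τ₀+τ_data), with τ₀=1/σ₀² and τ_data=n/σ².
Here τ₀ = 1/16.2 = 0.061728 and τ_data = 26/22.6 = 1.150442, so τ_n = 1.212170.
Rearranging for μ₀: μ₀ = (μ_n·τ_n − τ_data·x̄)/τ₀ = (-16.9250·1.212170 − 1.150442·-17.2) / 0.061728 = -0.728375/0.061728 ≈ -11.8.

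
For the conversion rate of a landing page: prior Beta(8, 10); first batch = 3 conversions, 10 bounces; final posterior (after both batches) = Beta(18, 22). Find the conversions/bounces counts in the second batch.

Sequential conjugate updates are equivalent to a single update on the pooled data, so total successes = posterior α − prior α and total failures = posterior β − prior β.
Total across both batches: 18−8=10 conversions, 22−10=12 bounces.
Subtract the first batch: 10−3=7 conversions and 12−10=2 bounces.

7 conversions and 2 bounces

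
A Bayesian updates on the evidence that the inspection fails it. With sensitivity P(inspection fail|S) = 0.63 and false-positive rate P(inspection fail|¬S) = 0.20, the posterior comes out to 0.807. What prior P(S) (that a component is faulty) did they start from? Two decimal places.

P(S) = 0.57

Bayes' rule in odds form gives O(S|E) = O(S)·[P(E|S)/P(E|¬S)], hence O(S) = O(S|E)/LR.
Posterior odds = 0.807/(1−0.807) = 4.1813. LR = 0.63/0.20 = 3.1500.
Prior odds = 4.1813/3.1500 = 1.3274, so P(S) = 1.3274/(1+1.3274) ≈ 0.57.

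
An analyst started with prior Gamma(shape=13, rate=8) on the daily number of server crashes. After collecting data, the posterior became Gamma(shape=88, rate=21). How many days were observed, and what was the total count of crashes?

Gamma–Poisson conjugacy: posterior shape = α + Σxᵢ, posterior rate = β + n.
Matching: Σxᵢ = 88 − 13 = 75 and n = 21 − 8 = 13.

n = 13 days with total 75 crashes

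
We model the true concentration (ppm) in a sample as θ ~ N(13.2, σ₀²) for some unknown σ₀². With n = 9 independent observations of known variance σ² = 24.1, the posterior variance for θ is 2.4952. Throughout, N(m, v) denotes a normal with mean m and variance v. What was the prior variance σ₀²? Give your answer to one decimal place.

σ₀² = 36.6

Posterior precision equals prior precision plus data precision: 1/σ_n² = 1/σ₀² + n/σ².
So 1/σ₀² = 1/2.4952 − 9/24.1 = 0.400769 − 0.373444 = 0.027325.
Hence σ₀² = 1/0.027325 ≈ 36.6.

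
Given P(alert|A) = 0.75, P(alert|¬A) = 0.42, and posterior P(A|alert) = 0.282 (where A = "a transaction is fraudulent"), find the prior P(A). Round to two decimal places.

P(A) = 0.18

In odds form, posterior odds = prior odds × likelihood ratio, so prior odds = posterior odds ÷ LR.
Posterior odds = 0.282/(1−0.282) = 0.3928. LR = 0.75/0.42 = 1.7857.
Prior odds = 0.3928/1.7857 = 0.2200, so P(A) = 0.2200/(1+0.2200) ≈ 0.18.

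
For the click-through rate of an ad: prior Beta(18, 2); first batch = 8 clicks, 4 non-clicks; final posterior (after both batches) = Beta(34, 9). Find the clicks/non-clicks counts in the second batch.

8 clicks and 3 non-clicks

Sequential conjugate updates are equivalent to a single update on the pooled data, so total successes = posterior α − prior α and total failures = posterior β − prior β.
Total across both batches: 34−18=16 clicks, 9−2=7 non-clicks.
Subtract the first batch: 16−8=8 clicks and 7−4=3 non-clicks.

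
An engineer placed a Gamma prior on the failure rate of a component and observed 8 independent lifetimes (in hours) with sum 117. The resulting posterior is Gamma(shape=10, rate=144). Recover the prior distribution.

For an exponential likelihood with a Gamma(α, β) prior on the rate, n observations with total T give posterior Gamma(α+n, β+T).
So α = 10 − 8 = 2 and β = 144 − 117 = 27.

Gamma(shape=2, rate=27)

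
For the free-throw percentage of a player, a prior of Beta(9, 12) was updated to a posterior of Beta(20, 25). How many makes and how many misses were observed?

11 makes and 13 misses

Under Beta–binomial conjugacy the posterior parameters are (α+s, β+f).
So s = 20 − 9 = 11 and f = 25 − 12 = 13.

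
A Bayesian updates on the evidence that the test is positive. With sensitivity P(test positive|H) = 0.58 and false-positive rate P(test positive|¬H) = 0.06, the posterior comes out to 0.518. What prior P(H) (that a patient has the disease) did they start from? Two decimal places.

In odds form, posterior odds = prior odds × likelihood ratio, so prior odds = posterior odds ÷ LR.
Posterior odds = 0.518/(1−0.518) = 1.0747. LR = 0.58/0.06 = 9.6667.
Prior odds = 1.0747/9.6667 = 0.1112, so P(H) = 0.1112/(1+0.1112) ≈ 0.10.

P(H) = 0.10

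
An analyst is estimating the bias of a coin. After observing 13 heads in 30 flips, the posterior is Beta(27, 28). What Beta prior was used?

Beta is conjugate to the binomial likelihood: posterior = Beta(α+s, β+f).
So α = 27 − 13 = 14 and β = 28 − 17 = 11.

Beta(14, 11)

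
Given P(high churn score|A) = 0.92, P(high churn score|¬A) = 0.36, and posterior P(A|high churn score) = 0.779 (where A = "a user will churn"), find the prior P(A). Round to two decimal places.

Bayes' rule in odds form gives O(A|E) = O(A)·[P(E|A)/P(E|¬A)], hence O(A) = O(A|E)/LR.
Posterior odds = 0.779/(1−0.779) = 3.5249. LR = 0.92/0.36 = 2.5556.
Prior odds = 3.5249/2.5556 = 1.3793, so P(A) = 1.3793/(1+1.3793) ≈ 0.58.

P(A) = 0.58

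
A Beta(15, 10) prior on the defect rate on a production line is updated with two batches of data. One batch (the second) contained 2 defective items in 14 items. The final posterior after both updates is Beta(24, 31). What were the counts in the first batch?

Because Beta–binomial updating is additive in the counts, the combined data contributed (α_post−α_prior, β_post−β_prior) successes and failures.
Total across both batches: 24−15=9 defective items, 31−10=21 good items.
Subtract the second batch: 9−2=7 defective items and 21−12=9 good items.

7 defective items and 9 good items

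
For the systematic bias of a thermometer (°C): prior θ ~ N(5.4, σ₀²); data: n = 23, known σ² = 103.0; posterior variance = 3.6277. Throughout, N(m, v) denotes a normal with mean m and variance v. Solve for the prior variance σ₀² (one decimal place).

For the Normal–Normal model with known σ², precisions add: τ_n = τ₀ + n/σ².
So 1/σ₀² = 1/3.6277 − 23/103.0 = 0.275657 − 0.223301 = 0.052356.
Hence σ₀² = 1/0.052356 ≈ 19.1.

σ₀² = 19.1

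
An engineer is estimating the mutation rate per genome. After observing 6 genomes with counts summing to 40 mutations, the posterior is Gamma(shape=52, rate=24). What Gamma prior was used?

Gamma(shape=12, rate=18)

Gamma–Poisson conjugacy: posterior shape = α + Σxᵢ, posterior rate = β + n.
So α = 52 − 40 = 12 and β = 24 − 6 = 18.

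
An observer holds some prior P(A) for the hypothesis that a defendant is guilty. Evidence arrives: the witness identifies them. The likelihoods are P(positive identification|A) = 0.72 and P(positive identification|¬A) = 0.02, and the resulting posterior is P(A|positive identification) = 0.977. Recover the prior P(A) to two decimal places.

P(A) = 0.54

In odds form, posterior odds = prior odds × likelihood ratio, so prior odds = posterior odds ÷ LR.
Posterior odds = 0.977/(1−0.977) = 42.4783. LR = 0.72/0.02 = 36.0000.
Prior odds = 42.4783/36.0000 = 1.1800, so P(A) = 1.1800/(1+1.1800) ≈ 0.54.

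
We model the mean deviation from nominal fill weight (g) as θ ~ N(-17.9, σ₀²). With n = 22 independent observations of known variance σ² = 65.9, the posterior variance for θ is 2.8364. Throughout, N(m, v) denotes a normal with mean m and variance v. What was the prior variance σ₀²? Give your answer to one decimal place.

Posterior precision equals prior precision plus data precision: 1/σ_n² = 1/σ₀² + n/σ².
So 1/σ₀² = 1/2.8364 − 22/65.9 = 0.352560 − 0.333839 = 0.018721.
Hence σ₀² = 1/0.018721 ≈ 53.4.

σ₀² = 53.4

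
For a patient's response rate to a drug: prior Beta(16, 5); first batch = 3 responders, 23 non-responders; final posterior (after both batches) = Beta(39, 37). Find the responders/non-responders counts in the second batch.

Because Beta–binomial updating is additive in the counts, the combined data contributed (α_post−α_prior, β_post−β_prior) successes and failures.
Total across both batches: 39−16=23 responders, 37−5=32 non-responders.
Subtract the first batch: 23−3=20 responders and 32−23=9 non-responders.

20 responders and 9 non-responders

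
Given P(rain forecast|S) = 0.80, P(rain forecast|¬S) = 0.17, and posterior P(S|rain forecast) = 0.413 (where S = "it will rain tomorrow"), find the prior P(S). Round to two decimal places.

Bayes' rule in odds form gives O(S|E) = O(S)·[P(E|S)/P(E|¬S)], hence O(S) = O(S|E)/LR.
Posterior odds = 0.413/(1−0.413) = 0.7036. LR = 0.80/0.17 = 4.7059.
Prior odds = 0.7036/4.7059 = 0.1495, so P(S) = 0.1495/(1+0.1495) ≈ 0.13.

P(S) = 0.13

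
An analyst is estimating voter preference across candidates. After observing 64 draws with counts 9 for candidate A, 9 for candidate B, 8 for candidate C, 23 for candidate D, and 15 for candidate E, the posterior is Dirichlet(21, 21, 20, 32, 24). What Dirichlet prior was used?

For a Dirichlet(α) prior with multinomial counts c, the posterior is Dirichlet(α + c) componentwise.
Subtract each count from the matching posterior parameter: 21−9=12, 21−9=12, 20−8=12, 32−23=9, 24−15=9.

Dirichlet(12, 12, 12, 9, 9)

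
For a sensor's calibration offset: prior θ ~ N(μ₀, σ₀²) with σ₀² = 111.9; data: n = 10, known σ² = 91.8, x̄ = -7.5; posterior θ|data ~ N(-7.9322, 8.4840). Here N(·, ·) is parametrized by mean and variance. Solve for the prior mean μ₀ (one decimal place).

μ₀ = -13.2

The posterior mean is a precision-weighted average: μ_n = (τ₀μ₀ + τ_data·x̄)/(τ₀+τ_data), with τ₀=1/σ₀² and τ_data=n/σ².
Here τ₀ = 1/111.9 = 0.008937 and τ_data = 10/91.8 = 0.108932, so τ_n = 0.117869.
Rearranging for μ₀: μ₀ = (μ_n·τ_n − τ_data·x̄)/τ₀ = (-7.9322·0.117869 − 0.108932·-7.5) / 0.008937 = -0.117970/0.008937 ≈ -13.2.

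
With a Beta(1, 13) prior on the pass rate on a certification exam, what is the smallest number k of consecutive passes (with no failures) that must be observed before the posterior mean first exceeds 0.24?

After k passes and 0 failures the posterior is Beta(1+k, 13), with mean (1+k)/(1+13+k).
Set (1+k)/(14+k) > 0.24 and solve: k > (0.24·14 − 1)/(1 − 0.24) = 3.105.
The smallest integer exceeding 3.105 is 4.

k = 4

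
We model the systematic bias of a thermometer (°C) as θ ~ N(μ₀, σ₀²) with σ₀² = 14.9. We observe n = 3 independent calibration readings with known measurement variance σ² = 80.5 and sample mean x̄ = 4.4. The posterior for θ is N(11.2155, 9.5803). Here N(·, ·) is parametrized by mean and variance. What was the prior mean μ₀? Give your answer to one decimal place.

With known observation variance, the Normal–Normal posterior has precision τ_n = τ₀ + n/σ² and mean μ_n = (τ₀μ₀ + (n/σ²)x̄)/τ_n.
Here τ₀ = 1/14.9 = 0.067114 and τ_data = 3/80.5 = 0.037267, so τ_n = 0.104381.
Rearranging for μ₀: μ₀ = (μ_n·τ_n − τ_data·x̄)/τ₀ = (11.2155·0.104381 − 0.037267·4.4) / 0.067114 = 1.006710/0.067114 ≈ 15.0.

μ₀ = 15.0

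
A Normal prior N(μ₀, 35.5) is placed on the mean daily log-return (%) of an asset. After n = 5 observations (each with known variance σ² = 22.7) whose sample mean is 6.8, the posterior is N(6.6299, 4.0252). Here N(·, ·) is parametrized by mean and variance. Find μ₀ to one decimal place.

The posterior mean is a precision-weighted average: μ_n = (τ₀μ₀ + τ_data·x̄)/(τ₀+τ_data), with τ₀=1/σ₀² and τ_data=n/σ².
Here τ₀ = 1/35.5 = 0.028169 and τ_data = 5/22.7 = 0.220264, so τ_n = 0.248433.
Rearranging for μ₀: μ₀ = (μ_n·τ_n − τ_data·x̄)/τ₀ = (6.6299·0.248433 − 0.220264·6.8) / 0.028169 = 0.149291/0.028169 ≈ 5.3.

μ₀ = 5.3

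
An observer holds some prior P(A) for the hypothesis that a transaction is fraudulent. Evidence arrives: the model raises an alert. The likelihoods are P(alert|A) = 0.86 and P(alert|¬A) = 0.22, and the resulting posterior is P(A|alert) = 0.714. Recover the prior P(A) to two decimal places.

Bayes' rule in odds form gives O(A|E) = O(A)·[P(E|A)/P(E|¬A)], hence O(A) = O(A|E)/LR.
Posterior odds = 0.714/(1−0.714) = 2.4965. LR = 0.86/0.22 = 3.9091.
Prior odds = 2.4965/3.9091 = 0.6386, so P(A) = 0.6386/(1+0.6386) ≈ 0.39.

P(A) = 0.39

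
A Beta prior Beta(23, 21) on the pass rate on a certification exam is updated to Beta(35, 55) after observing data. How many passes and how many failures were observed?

12 passes and 34 failures

Beta is conjugate to the binomial likelihood: posterior = Beta(α+s, β+f).
Match parameters: s=35−23=12, f=55−21=34.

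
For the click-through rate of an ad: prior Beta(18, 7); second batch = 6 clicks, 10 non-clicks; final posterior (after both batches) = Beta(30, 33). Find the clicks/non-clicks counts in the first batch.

Sequential conjugate updates are equivalent to a single update on the pooled data, so total successes = posterior α − prior α and total failures = posterior β − prior β.
Total across both batches: 30−18=12 clicks, 33−7=26 non-clicks.
Subtract the second batch: 12−6=6 clicks and 26−10=16 non-clicks.

6 clicks and 16 non-clicks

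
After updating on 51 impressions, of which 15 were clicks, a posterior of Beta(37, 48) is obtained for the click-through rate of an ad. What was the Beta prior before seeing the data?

Beta(22, 12)

Beta is conjugate to the binomial likelihood: posterior = Beta(α+s, β+f).
So α = 37 − 15 = 22 and β = 48 − 36 = 12.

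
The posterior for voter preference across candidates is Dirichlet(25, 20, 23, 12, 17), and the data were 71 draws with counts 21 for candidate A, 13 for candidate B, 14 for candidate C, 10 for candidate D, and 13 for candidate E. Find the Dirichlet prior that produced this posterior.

Dirichlet(4, 7, 9, 2, 4)

For a Dirichlet(α) prior with multinomial counts c, the posterior is Dirichlet(α + c) componentwise.
Subtract each count from the matching posterior parameter: 25−21=4, 20−13=7, 23−14=9, 12−10=2, 17−13=4.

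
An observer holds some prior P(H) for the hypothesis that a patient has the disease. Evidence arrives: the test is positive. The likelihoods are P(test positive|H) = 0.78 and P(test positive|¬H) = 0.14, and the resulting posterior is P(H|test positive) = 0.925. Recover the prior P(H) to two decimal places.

P(H) = 0.69

In odds form, posterior odds = prior odds × likelihood ratio, so prior odds = posterior odds ÷ LR.
Posterior odds = 0.925/(1−0.925) = 12.3333. LR = 0.78/0.14 = 5.5714.
Prior odds = 12.3333/5.5714 = 2.2137, so P(H) = 2.2137/(1+2.2137) ≈ 0.69.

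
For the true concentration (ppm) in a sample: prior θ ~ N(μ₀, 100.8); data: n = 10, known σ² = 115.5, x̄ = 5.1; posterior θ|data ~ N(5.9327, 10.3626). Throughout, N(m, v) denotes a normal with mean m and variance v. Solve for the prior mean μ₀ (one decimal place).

μ₀ = 13.2

With known observation variance, the Normal–Normal posterior has precision τ_n = τ₀ + n/σ² and mean μ_n = (τ₀μ₀ + (n/σ²)x̄)/τ_n.
Here τ₀ = 1/100.8 = 0.009921 and τ_data = 10/115.5 = 0.086580, so τ_n = 0.096501.
Rearranging for μ₀: μ₀ = (μ_n·τ_n − τ_data·x̄)/τ₀ = (5.9327·0.096501 − 0.086580·5.1) / 0.009921 = 0.130953/0.009921 ≈ 13.2.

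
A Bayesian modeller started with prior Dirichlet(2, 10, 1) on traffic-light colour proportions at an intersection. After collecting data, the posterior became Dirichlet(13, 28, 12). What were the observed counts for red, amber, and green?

For a Dirichlet(α) prior with multinomial counts c, the posterior is Dirichlet(α + c) componentwise.
Counts are posterior − prior componentwise: 13−2=11, 28−10=18, 12−1=11.

counts (11, 18, 11)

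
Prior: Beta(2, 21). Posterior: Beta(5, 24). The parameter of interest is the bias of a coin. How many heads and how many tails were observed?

Under Beta–binomial conjugacy the posterior parameters are (α+s, β+f).
Match parameters: s=5−2=3, f=24−21=3.

3 heads and 3 tails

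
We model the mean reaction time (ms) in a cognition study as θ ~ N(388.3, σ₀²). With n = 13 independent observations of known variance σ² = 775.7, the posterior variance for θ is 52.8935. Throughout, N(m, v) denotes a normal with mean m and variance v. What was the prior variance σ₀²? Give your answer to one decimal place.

Posterior precision equals prior precision plus data precision: 1/σ_n² = 1/σ₀² + n/σ².
So 1/σ₀² = 1/52.8935 − 13/775.7 = 0.018906 − 0.016759 = 0.002147.
Hence σ₀² = 1/0.002147 ≈ 465.8.

σ₀² = 465.8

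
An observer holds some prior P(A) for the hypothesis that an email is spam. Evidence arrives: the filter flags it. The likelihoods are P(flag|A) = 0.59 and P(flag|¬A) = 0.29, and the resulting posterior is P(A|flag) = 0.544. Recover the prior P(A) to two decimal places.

In odds form, posterior odds = prior odds × likelihood ratio, so prior odds = posterior odds ÷ LR.
Posterior odds = 0.544/(1−0.544) = 1.1930. LR = 0.59/0.29 = 2.0345.
Prior odds = 1.1930/2.0345 = 0.5864, so P(A) = 0.5864/(1+0.5864) ≈ 0.37.

P(A) = 0.37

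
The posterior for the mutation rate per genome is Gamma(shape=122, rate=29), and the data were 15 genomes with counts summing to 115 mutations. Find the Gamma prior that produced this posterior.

Gamma–Poisson conjugacy: posterior shape = α + Σxᵢ, posterior rate = β + n.
So α = 122 − 115 = 7 and β = 29 − 15 = 14.

Gamma(shape=7, rate=14)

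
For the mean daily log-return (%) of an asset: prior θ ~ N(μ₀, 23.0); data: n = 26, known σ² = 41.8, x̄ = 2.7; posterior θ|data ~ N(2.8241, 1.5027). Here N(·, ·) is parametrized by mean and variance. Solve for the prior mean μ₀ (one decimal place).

μ₀ = 4.6

With known observation variance, the Normal–Normal posterior has precision τ_n = τ₀ + n/σ² and mean μ_n = (τ₀μ₀ + (n/σ²)x̄)/τ_n.
Here τ₀ = 1/23.0 = 0.043478 and τ_data = 26/41.8 = 0.622010, so τ_n = 0.665488.
Rearranging for μ₀: μ₀ = (μ_n·τ_n − τ_data·x̄)/τ₀ = (2.8241·0.665488 − 0.622010·2.7) / 0.043478 = 0.199978/0.043478 ≈ 4.6.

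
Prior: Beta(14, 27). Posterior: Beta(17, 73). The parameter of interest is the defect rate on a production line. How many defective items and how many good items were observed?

3 defective items and 46 good items

A Beta(a, b) prior with s successes and f failures in binomial data gives a Beta(a+s, b+f) posterior.
Match parameters: s=17−14=3, f=73−27=46.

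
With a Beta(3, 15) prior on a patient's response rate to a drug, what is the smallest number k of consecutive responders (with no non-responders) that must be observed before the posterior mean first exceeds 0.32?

After k responders and 0 non-responders the posterior is Beta(3+k, 15), with mean (3+k)/(3+15+k).
Set (3+k)/(18+k) > 0.32 and solve: k > (0.32·18 − 3)/(1 − 0.32) = 4.059.
The smallest integer exceeding 4.059 is 5.

k = 5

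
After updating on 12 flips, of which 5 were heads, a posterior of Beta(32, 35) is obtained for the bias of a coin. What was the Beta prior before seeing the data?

Beta(27, 28)

Beta is conjugate to the binomial likelihood: posterior = Beta(a+s, b+f).
Subtract the data counts: 32−5=27, 35−7=28.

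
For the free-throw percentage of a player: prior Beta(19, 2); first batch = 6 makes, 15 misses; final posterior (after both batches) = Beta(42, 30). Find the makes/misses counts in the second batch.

17 makes and 13 misses

Sequential conjugate updates are equivalent to a single update on the pooled data, so total successes = posterior α − prior α and total failures = posterior β − prior β.
Total across both batches: 42−19=23 makes, 30−2=28 misses.
Subtract the first batch: 23−6=17 makes and 28−15=13 misses.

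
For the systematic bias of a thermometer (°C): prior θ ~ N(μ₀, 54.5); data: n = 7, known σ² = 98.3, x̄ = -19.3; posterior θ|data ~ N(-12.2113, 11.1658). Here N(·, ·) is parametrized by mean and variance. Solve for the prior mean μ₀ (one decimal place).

The posterior mean is a precision-weighted average: μ_n = (τ₀μ₀ + τ_data·x̄)/(τ₀+τ_data), with τ₀=1/σ₀² and τ_data=n/σ².
Here τ₀ = 1/54.5 = 0.018349 and τ_data = 7/98.3 = 0.071211, so τ_n = 0.089560.
Rearranging for μ₀: μ₀ = (μ_n·τ_n − τ_data·x̄)/τ₀ = (-12.2113·0.089560 − 0.071211·-19.3) / 0.018349 = 0.280728/0.018349 ≈ 15.3.

μ₀ = 15.3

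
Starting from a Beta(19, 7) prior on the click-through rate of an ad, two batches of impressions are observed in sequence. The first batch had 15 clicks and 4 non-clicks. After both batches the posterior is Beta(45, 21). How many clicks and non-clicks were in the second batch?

11 clicks and 10 non-clicks

Because Beta–binomial updating is additive in the counts, the combined data contributed (α_post−α_prior, β_post−β_prior) successes and failures.
Total across both batches: 45−19=26 clicks, 21−7=14 non-clicks.
Subtract the first batch: 26−15=11 clicks and 14−4=10 non-clicks.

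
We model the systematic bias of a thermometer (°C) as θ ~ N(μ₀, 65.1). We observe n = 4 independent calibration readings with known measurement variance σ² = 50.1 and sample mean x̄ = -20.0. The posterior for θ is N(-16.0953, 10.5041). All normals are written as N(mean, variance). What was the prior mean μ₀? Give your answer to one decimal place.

The posterior mean is a precision-weighted average: μ_n = (τ₀μ₀ + τ_data·x̄)/(τ₀+τ_data), with τ₀=1/σ₀² and τ_data=n/σ².
Here τ₀ = 1/65.1 = 0.015361 and τ_data = 4/50.1 = 0.079840, so τ_n = 0.095201.
Rearranging for μ₀: μ₀ = (μ_n·τ_n − τ_data·x̄)/τ₀ = (-16.0953·0.095201 − 0.079840·-20.0) / 0.015361 = 0.064511/0.015361 ≈ 4.2.

μ₀ = 4.2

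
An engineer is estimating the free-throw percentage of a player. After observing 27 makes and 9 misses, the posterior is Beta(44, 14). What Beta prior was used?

Beta(17, 5)

Beta is conjugate to the binomial likelihood: posterior = Beta(a+s, b+f).
Subtract the data counts: 44−27=17, 14−9=5.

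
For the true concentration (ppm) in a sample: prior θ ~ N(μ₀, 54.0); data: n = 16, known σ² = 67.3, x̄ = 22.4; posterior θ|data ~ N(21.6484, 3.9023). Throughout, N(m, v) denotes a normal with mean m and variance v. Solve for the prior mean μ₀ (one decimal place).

μ₀ = 12.0

With known observation variance, the Normal–Normal posterior has precision τ_n = τ₀ + n/σ² and mean μ_n = (τ₀μ₀ + (n/σ²)x̄)/τ_n.
Here τ₀ = 1/54.0 = 0.018519 and τ_data = 16/67.3 = 0.237741, so τ_n = 0.256260.
Rearranging for μ₀: μ₀ = (μ_n·τ_n − τ_data·x̄)/τ₀ = (21.6484·0.256260 − 0.237741·22.4) / 0.018519 = 0.222221/0.018519 ≈ 12.0.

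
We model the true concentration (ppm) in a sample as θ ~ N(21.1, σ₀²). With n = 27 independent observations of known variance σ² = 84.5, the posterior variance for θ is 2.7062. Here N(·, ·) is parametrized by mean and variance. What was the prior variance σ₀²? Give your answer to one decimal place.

σ₀² = 20.0

For the Normal–Normal model with known σ², precisions add: τ_n = τ₀ + n/σ².
So 1/σ₀² = 1/2.7062 − 27/84.5 = 0.369522 − 0.319527 = 0.049995.
Hence σ₀² = 1/0.049995 ≈ 20.0.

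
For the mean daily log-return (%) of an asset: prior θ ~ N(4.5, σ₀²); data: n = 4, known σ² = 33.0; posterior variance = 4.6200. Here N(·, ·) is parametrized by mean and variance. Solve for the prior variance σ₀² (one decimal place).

σ₀² = 10.5

Posterior precision equals prior precision plus data precision: 1/σ_n² = 1/σ₀² + n/σ².
So 1/σ₀² = 1/4.6200 − 4/33.0 = 0.216450 − 0.121212 = 0.095238.
Hence σ₀² = 1/0.095238 ≈ 10.5.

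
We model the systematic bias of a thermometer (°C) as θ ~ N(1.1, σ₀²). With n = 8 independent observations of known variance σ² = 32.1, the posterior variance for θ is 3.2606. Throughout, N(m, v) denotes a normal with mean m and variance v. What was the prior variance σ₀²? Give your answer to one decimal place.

Posterior precision equals prior precision plus data precision: 1/σ_n² = 1/σ₀² + n/σ².
So 1/σ₀² = 1/3.2606 − 8/32.1 = 0.306692 − 0.249221 = 0.057471.
Hence σ₀² = 1/0.057471 ≈ 17.4.

σ₀² = 17.4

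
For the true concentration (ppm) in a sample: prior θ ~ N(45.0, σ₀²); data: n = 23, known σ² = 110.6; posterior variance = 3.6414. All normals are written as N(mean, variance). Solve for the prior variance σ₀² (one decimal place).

σ₀² = 15.0

For the Normal–Normal model with known σ², precisions add: τ_n = τ₀ + n/σ².
So 1/σ₀² = 1/3.6414 − 23/110.6 = 0.274620 − 0.207957 = 0.066663.
Hence σ₀² = 1/0.066663 ≈ 15.0.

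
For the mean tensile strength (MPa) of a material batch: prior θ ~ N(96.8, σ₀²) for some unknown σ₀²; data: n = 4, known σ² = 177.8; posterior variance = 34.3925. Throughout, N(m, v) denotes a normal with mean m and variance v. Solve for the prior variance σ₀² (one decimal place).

For the Normal–Normal model with known σ², precisions add: τ_n = τ₀ + n/σ².
So 1/σ₀² = 1/34.3925 − 4/177.8 = 0.029076 − 0.022497 = 0.006579.
Hence σ₀² = 1/0.006579 ≈ 152.0.

σ₀² = 152.0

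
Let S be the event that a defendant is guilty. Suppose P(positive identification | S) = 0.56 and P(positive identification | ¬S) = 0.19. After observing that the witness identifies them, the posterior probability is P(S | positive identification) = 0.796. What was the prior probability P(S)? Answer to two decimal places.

In odds form, posterior odds = prior odds × likelihood ratio, so prior odds = posterior odds ÷ LR.
Posterior odds = 0.796/(1−0.796) = 3.9020. LR = 0.56/0.19 = 2.9474.
Prior odds = 3.9020/2.9474 = 1.3239, so P(S) = 1.3239/(1+1.3239) ≈ 0.57.

P(S) = 0.57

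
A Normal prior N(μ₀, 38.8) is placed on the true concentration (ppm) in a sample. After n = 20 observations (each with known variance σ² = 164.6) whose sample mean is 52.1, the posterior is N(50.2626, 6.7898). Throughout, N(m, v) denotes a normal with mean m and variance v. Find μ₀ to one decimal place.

μ₀ = 41.6

The posterior mean is a precision-weighted average: μ_n = (τ₀μ₀ + τ_data·x̄)/(τ₀+τ_data), with τ₀=1/σ₀² and τ_data=n/σ².
Here τ₀ = 1/38.8 = 0.025773 and τ_data = 20/164.6 = 0.121507, so τ_n = 0.147280.
Rearranging for μ₀: μ₀ = (μ_n·τ_n − τ_data·x̄)/τ₀ = (50.2626·0.147280 − 0.121507·52.1) / 0.025773 = 1.072161/0.025773 ≈ 41.6.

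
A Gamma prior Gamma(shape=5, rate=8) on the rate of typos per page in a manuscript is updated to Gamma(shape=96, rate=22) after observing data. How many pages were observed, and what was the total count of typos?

n = 14 pages with total 91 typos

A Gamma(α, β) prior (rate parametrization) on a Poisson rate with n observations summing to S gives posterior Gamma(α+S, β+n).
Matching: Σxᵢ = 96 − 5 = 91 and n = 22 − 8 = 14.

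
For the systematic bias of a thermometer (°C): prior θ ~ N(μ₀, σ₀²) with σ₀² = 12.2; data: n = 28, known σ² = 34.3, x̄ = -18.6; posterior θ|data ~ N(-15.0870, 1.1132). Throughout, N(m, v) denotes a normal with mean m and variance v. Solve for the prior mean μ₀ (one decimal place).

μ₀ = 19.9

With known observation variance, the Normal–Normal posterior has precision τ_n = τ₀ + n/σ² and mean μ_n = (τ₀μ₀ + (n/σ²)x̄)/τ_n.
Here τ₀ = 1/12.2 = 0.081967 and τ_data = 28/34.3 = 0.816327, so τ_n = 0.898294.
Rearranging for μ₀: μ₀ = (μ_n·τ_n − τ_data·x̄)/τ₀ = (-15.0870·0.898294 − 0.816327·-18.6) / 0.081967 = 1.631121/0.081967 ≈ 19.9.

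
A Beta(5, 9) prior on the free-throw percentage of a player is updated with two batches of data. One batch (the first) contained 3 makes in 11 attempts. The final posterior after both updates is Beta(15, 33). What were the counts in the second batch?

Because Beta–binomial updating is additive in the counts, the combined data contributed (α_post−α_prior, β_post−β_prior) successes and failures.
Total across both batches: 15−5=10 makes, 33−9=24 misses.
Subtract the first batch: 10−3=7 makes and 24−8=16 misses.

7 makes and 16 misses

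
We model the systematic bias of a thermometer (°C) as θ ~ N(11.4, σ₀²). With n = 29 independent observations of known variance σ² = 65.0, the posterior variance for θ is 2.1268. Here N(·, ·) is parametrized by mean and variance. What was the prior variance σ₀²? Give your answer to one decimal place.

σ₀² = 41.6

Posterior precision equals prior precision plus data precision: 1/σ_n² = 1/σ₀² + n/σ².
So 1/σ₀² = 1/2.1268 − 29/65.0 = 0.470190 − 0.446154 = 0.024036.
Hence σ₀² = 1/0.024036 ≈ 41.6.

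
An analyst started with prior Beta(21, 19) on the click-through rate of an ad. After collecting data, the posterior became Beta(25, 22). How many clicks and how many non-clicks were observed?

A Beta(α, β) prior with s successes and f failures in binomial data gives a Beta(α+s, β+f) posterior.
So s = 25 − 21 = 4 and f = 22 − 19 = 3.

4 clicks and 3 non-clicks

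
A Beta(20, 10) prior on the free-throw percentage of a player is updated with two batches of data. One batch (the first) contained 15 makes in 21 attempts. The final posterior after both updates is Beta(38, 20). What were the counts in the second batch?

3 makes and 4 misses

Sequential conjugate updates are equivalent to a single update on the pooled data, so total successes = posterior α − prior α and total failures = posterior β − prior β.
Total across both batches: 38−20=18 makes, 20−10=10 misses.
Subtract the first batch: 18−15=3 makes and 10−6=4 misses.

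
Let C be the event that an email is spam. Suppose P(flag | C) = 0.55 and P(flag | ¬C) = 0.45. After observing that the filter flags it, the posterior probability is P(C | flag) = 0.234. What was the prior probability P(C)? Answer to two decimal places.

In odds form, posterior odds = prior odds × likelihood ratio, so prior odds = posterior odds ÷ LR.
Posterior odds = 0.234/(1−0.234) = 0.3055. LR = 0.55/0.45 = 1.2222.
Prior odds = 0.3055/1.2222 = 0.2500, so P(C) = 0.2500/(1+0.2500) ≈ 0.20.

P(C) = 0.20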